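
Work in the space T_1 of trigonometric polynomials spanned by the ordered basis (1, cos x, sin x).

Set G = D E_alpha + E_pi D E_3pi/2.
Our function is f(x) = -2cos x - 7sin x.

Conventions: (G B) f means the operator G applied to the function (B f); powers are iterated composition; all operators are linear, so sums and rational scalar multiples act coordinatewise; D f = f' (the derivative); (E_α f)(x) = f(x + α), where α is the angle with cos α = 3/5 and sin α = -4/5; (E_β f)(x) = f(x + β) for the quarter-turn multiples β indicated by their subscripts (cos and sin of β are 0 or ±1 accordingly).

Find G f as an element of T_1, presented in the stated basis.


E_alpha f = (22/5)cos x - (29/5)sin x
D E_alpha f = -(29/5)cos x - (22/5)sin x
E_3pi/2 f = 7cos x - 2sin x
D E_3pi/2 f = -2cos x - 7sin x
E_pi D E_3pi/2 f = 2cos x + 7sin x
(D E_alpha + E_pi D E_3pi/2) f = -(19/5)cos x + (13/5)sin x

the result is g(x) = -(19/5)cos x + (13/5)sin x


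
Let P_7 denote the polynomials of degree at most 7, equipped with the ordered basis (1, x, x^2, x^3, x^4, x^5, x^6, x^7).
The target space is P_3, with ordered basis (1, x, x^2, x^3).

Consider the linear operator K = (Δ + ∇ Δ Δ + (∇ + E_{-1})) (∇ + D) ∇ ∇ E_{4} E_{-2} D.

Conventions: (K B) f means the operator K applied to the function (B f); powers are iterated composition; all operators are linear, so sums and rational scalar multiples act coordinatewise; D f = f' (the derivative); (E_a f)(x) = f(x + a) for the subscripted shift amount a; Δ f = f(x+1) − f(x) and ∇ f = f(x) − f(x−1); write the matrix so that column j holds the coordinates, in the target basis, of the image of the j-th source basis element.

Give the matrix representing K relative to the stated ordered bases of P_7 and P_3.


image of 1: 0
image of x: 0
image of x^2: 0
image of x^3: 0
image of x^4: 48
image of x^5: 240x + 420
image of x^6: 720x^2 + 2520x + 2400
image of x^7: 1680x^3 + 8820x^2 + 16800x + 21420
each image's coordinates form column j of the matrix

the matrix is [[0, 0, 0, 0, 48, 420, 2400, 21420]; [0, 0, 0, 0, 0, 240, 2520, 16800]; [0, 0, 0, 0, 0, 0, 720, 8820]; [0, 0, 0, 0, 0, 0, 0, 1680]] (rows listed top to bottom)


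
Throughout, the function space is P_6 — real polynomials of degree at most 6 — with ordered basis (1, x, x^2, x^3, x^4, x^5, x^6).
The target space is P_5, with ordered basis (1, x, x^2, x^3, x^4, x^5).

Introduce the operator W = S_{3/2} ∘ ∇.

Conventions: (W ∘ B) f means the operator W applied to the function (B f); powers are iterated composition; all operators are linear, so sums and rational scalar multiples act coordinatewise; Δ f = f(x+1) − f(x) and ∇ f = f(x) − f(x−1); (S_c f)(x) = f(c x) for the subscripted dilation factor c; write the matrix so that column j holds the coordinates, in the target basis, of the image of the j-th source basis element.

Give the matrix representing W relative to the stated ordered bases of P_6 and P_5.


the matrix is [[0, 1, -1, 1, -1, 1, -1]; [0, 0, 3, -9/2, 6, -15/2, 9]; [0, 0, 0, 27/4, -27/2, 45/2, -135/4]; [0, 0, 0, 0, 27/2, -135/4, 135/2]; [0, 0, 0, 0, 0, 405/16, -1215/16]; [0, 0, 0, 0, 0, 0, 729/16]] (rows listed top to bottom)

image of 1: 0
image of x: 1
image of x^2: 3x - 1
image of x^3: (27/4)x^2 - (9/2)x + 1
image of x^4: (27/2)x^3 - (27/2)x^2 + 6x - 1
image of x^5: (405/16)x^4 - (135/4)x^3 + (45/2)x^2 - (15/2)x + 1
image of x^6: (729/16)x^5 - (1215/16)x^4 + (135/2)x^3 - (135/4)x^2 + 9x - 1
each image's coordinates form column j of the matrix


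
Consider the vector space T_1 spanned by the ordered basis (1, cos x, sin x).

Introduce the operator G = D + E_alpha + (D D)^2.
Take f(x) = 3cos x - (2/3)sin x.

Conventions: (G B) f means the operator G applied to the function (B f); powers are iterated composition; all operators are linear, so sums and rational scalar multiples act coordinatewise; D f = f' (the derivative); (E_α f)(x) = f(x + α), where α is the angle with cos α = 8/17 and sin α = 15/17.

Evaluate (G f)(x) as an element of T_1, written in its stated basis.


the image equals g(x) = (161/51)cos x - (338/51)sin x

D f = -(2/3)cos x - 3sin x
E_alpha f = (14/17)cos x - (151/51)sin x
D f = -(2/3)cos x - 3sin x
D D f = -3cos x + (2/3)sin x
D (D D) f = (2/3)cos x + 3sin x
D D (D D) f = 3cos x - (2/3)sin x
(D + E_alpha + (D D)^2) f = (161/51)cos x - (338/51)sin x


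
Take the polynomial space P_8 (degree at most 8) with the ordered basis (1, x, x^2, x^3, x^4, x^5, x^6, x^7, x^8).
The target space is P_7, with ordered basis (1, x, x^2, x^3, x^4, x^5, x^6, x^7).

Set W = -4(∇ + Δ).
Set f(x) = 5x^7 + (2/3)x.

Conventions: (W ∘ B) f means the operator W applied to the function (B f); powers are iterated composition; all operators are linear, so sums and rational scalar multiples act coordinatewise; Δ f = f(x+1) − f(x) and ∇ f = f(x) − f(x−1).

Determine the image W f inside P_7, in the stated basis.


∇ f = 35x^6 - 105x^5 + 175x^4 - 175x^3 + 105x^2 - 35x + 17/3
Δ f = 35x^6 + 105x^5 + 175x^4 + 175x^3 + 105x^2 + 35x + 17/3
(∇ + Δ) f = 70x^6 + 350x^4 + 210x^2 + 34/3
(-4(∇ + Δ)) f = -280x^6 - 1400x^4 - 840x^2 - 136/3

the result is g(x) = -280x^6 - 1400x^4 - 840x^2 - 136/3


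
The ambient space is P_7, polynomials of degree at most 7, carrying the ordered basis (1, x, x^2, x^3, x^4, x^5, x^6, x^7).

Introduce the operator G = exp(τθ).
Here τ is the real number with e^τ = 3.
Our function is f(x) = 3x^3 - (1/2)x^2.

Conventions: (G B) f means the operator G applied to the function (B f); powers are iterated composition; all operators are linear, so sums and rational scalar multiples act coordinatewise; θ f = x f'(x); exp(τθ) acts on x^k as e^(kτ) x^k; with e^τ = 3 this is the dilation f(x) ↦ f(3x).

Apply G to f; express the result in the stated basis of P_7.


exp(τθ) x^k = e^(kτ) x^k; with e^τ = 3 this sends x^k to 3^k x^k
x^2 ↦ 9 x^2
x^3 ↦ 27 x^3
applying this coordinatewise to f: exp(τθ) f = 81x^3 - (9/2)x^2

the image equals g(x) = 81x^3 - (9/2)x^2


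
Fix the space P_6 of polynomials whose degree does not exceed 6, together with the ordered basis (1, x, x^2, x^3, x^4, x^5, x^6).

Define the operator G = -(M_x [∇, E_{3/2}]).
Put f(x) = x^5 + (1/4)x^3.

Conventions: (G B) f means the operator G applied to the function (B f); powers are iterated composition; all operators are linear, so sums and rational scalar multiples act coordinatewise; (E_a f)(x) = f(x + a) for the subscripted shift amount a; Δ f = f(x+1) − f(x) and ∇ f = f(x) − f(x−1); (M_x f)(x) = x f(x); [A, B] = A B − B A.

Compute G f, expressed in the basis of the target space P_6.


g(x) = 0

E_{3/2} f = x^5 + (15/2)x^4 + (91/4)x^3 + (279/8)x^2 + 27x + 135/16
∇ E_{3/2} f = 5x^4 + 20x^3 + (133/4)x^2 + (53/2)x + 67/8
∇ f = 5x^4 - 10x^3 + (43/4)x^2 - (23/4)x + 5/4
E_{3/2} ∇ f = 5x^4 + 20x^3 + (133/4)x^2 + (53/2)x + 67/8
[∇, E_{3/2}] f = 0
M_x [∇, E_{3/2}] f = 0
(-(M_x [∇, E_{3/2}])) f = 0


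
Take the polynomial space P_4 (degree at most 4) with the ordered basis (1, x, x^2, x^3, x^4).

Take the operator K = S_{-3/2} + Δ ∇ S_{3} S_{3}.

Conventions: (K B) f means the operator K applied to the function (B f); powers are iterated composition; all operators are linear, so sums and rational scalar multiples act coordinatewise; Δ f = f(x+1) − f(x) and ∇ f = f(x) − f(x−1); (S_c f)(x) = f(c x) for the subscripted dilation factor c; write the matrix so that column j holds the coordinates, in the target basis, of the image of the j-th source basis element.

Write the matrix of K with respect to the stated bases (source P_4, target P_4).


the matrix is [[1, 0, 162, 0, 13122]; [0, -3/2, 0, 4374, 0]; [0, 0, 9/4, 0, 78732]; [0, 0, 0, -27/8, 0]; [0, 0, 0, 0, 81/16]] (rows listed top to bottom)

image of 1: 1
image of x: -(3/2)x
image of x^2: (9/4)x^2 + 162
image of x^3: -(27/8)x^3 + 4374x
image of x^4: (81/16)x^4 + 78732x^2 + 13122
each image's coordinates form column j of the matrix


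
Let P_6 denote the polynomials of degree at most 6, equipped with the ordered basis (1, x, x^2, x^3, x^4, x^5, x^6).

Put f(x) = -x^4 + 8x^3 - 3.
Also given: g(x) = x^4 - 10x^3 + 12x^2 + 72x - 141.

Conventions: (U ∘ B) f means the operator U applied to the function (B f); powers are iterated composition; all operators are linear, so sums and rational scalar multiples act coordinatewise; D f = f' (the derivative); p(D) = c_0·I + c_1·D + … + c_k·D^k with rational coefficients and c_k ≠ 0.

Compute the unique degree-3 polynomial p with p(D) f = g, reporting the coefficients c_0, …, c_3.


D^0 f = -x^4 + 8x^3 - 3
D^1 f = -4x^3 + 24x^2
D^2 f = -12x^2 + 48x
D^3 f = -24x + 48
matching coefficients of g against c_0 f + c_1 Df + … from the top degree down determines the c_i
solution: c_0 = -1, c_1 = 1/2, c_2 = 0, c_3 = -3

c_0 = -1, c_1 = 1/2, c_2 = 0, c_3 = -3


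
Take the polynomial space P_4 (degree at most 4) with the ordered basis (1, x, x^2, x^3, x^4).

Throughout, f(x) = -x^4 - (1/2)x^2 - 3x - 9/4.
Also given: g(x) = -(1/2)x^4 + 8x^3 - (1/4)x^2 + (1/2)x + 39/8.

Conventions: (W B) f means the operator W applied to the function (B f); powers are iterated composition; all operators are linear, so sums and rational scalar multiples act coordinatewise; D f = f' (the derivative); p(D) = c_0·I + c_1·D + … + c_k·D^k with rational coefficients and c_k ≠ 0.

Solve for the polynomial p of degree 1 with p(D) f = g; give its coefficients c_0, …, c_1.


D^0 f = -x^4 - (1/2)x^2 - 3x - 9/4
D^1 f = -4x^3 - x - 3
matching coefficients of g against c_0 f + c_1 Df + … from the top degree down determines the c_i
solution: c_0 = 1/2, c_1 = -2

p(D) = (1/2)·I − 2·D, i.e. c_0 = 1/2, c_1 = -2


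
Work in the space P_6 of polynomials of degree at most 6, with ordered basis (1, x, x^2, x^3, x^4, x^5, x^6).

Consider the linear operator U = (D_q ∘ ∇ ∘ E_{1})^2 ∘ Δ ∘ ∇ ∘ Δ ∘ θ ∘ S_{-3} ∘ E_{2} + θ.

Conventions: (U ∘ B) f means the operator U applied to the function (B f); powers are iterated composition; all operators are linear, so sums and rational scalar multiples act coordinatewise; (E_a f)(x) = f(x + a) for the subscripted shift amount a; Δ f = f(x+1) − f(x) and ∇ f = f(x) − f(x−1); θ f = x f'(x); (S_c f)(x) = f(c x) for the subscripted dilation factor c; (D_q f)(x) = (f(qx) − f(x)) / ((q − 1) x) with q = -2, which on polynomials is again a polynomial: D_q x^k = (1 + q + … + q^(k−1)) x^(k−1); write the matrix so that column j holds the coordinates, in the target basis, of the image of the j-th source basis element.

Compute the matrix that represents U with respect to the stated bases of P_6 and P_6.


image of 1: 0
image of x: x
image of x^2: 2x^2
image of x^3: 3x^3
image of x^4: 4x^4
image of x^5: 5x^5
image of x^6: 6x^6
each image's coordinates form column j of the matrix

the matrix is [[0, 0, 0, 0, 0, 0, 0]; [0, 1, 0, 0, 0, 0, 0]; [0, 0, 2, 0, 0, 0, 0]; [0, 0, 0, 3, 0, 0, 0]; [0, 0, 0, 0, 4, 0, 0]; [0, 0, 0, 0, 0, 5, 0]; [0, 0, 0, 0, 0, 0, 6]] (rows listed top to bottom)


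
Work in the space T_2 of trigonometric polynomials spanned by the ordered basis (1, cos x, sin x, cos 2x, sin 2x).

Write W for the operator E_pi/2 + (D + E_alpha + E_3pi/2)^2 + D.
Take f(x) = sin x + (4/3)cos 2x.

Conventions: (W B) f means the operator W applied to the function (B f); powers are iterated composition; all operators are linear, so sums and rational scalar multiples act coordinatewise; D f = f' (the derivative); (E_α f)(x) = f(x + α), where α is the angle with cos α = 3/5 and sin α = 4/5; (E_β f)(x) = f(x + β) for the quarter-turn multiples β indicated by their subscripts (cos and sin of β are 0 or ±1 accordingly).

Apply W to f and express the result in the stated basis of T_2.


E_pi/2 f = cos x - (4/3)cos 2x
D f = cos x - (8/3)sin 2x
E_alpha f = (4/5)cos x + (3/5)sin x - (28/75)cos 2x - (32/25)sin 2x
E_3pi/2 f = -cos x - (4/3)cos 2x
(D + E_alpha + E_3pi/2) f = (4/5)cos x + (3/5)sin x - (128/75)cos 2x - (296/75)sin 2x
D (D + E_alpha + E_3pi/2) f = (3/5)cos x - (4/5)sin x - (592/75)cos 2x + (256/75)sin 2x
E_alpha (D + E_alpha + E_3pi/2) f = (24/25)cos x - (7/25)sin x - (6208/1875)cos 2x + (5144/1875)sin 2x
E_3pi/2 (D + E_alpha + E_3pi/2) f = -(3/5)cos x + (4/5)sin x + (128/75)cos 2x + (296/75)sin 2x
(D + E_alpha + E_3pi/2) (D + E_alpha + E_3pi/2) f = (24/25)cos x - (7/25)sin x - (5936/625)cos 2x + (18944/1875)sin 2x
D f = cos x - (8/3)sin 2x
(E_pi/2 + (D + E_alpha + E_3pi/2)^2 + D) f = (74/25)cos x - (7/25)sin x - (20308/1875)cos 2x + (4648/625)sin 2x

the image equals g(x) = (74/25)cos x - (7/25)sin x - (20308/1875)cos 2x + (4648/625)sin 2x


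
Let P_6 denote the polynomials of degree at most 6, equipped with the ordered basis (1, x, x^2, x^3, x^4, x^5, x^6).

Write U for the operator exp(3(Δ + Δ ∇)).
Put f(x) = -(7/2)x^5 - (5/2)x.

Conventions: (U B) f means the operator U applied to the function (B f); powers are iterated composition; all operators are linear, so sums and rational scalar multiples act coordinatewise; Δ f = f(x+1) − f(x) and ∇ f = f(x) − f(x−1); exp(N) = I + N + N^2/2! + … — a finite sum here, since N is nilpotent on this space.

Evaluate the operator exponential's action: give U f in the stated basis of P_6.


order-1 term: -(105/2)x^4 - 315x^3 - 105x^2 - (315/2)x - 18
order-2 term: -315x^3 - 2835x^2 - (9765/2)x - 2835/2
order-3 term: -945x^2 - 8505x - 27405/2
order-4 term: -(2835/2)x - 8505
order-5 term: -1701/2
the series for exp(3(Δ + Δ ∇)) f terminates at order 5
exp(3(Δ + Δ ∇)) f = -(7/2)x^5 - (105/2)x^4 - 630x^3 - 3885x^2 - 14965x - 48987/2

g(x) = -(7/2)x^5 - (105/2)x^4 - 630x^3 - 3885x^2 - 14965x - 48987/2


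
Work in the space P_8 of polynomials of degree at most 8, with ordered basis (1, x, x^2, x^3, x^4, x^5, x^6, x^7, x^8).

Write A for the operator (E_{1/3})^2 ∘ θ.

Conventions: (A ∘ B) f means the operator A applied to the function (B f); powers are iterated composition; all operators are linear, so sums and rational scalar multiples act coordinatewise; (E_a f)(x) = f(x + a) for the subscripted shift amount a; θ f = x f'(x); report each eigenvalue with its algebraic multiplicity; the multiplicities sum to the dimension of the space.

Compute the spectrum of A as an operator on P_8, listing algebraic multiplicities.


λ = 0 (multiplicity 1), λ = 1 (multiplicity 1), λ = 2 (multiplicity 1), λ = 3 (multiplicity 1), λ = 4 (multiplicity 1), λ = 5 (multiplicity 1), λ = 6 (multiplicity 1), λ = 7 (multiplicity 1), λ = 8 (multiplicity 1)

image of 1: 0
image of x: x + 2/3
image of x^2: 2x^2 + (8/3)x + 8/9
image of x^3: 3x^3 + 6x^2 + 4x + 8/9
image of x^4: 4x^4 + (32/3)x^3 + (32/3)x^2 + (128/27)x + 64/81
image of x^5: 5x^5 + (50/3)x^4 + (200/9)x^3 + (400/27)x^2 + (400/81)x + 160/243
image of x^6: 6x^6 + 24x^5 + 40x^4 + (320/9)x^3 + (160/9)x^2 + (128/27)x + 128/243
image of x^7: 7x^7 + (98/3)x^6 + (196/3)x^5 + (1960/27)x^4 + (3920/81)x^3 + (1568/81)x^2 + (3136/729)x + 896/2187
image of x^8: 8x^8 + (128/3)x^7 + (896/9)x^6 + (3584/27)x^5 + (8960/81)x^4 + (14336/243)x^3 + (14336/729)x^2 + (8192/2187)x + 2048/6561
the matrix is upper triangular; its diagonal is (0, 1, 2, 3, 4, 5, 6, 7, 8)
for a triangular matrix the eigenvalues are the diagonal entries, with algebraic multiplicity their repetition count


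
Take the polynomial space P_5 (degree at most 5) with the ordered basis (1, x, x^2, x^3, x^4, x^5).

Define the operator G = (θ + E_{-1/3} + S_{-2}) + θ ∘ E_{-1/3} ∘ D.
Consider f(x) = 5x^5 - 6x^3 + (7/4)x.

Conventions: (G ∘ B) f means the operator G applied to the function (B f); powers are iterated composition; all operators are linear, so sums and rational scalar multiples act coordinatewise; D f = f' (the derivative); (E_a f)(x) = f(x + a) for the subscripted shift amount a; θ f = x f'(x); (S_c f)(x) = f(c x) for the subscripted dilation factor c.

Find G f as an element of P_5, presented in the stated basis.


the result is g(x) = -130x^5 + (275/3)x^4 - (634/9)x^3 + (40/27)x^2 + (535/81)x - 371/972

θ f = 25x^5 - 18x^3 + (7/4)x
E_{-1/3} f = 5x^5 - (25/3)x^4 - (4/9)x^3 + (112/27)x^2 + (19/324)x - 371/972
S_{-2} f = -160x^5 + 48x^3 - (7/2)x
(θ + E_{-1/3} + S_{-2}) f = -130x^5 - (25/3)x^4 + (266/9)x^3 + (112/27)x^2 - (137/81)x - 371/972
D f = 25x^4 - 18x^2 + 7/4
E_{-1/3} D f = 25x^4 - (100/3)x^3 - (4/3)x^2 + (224/27)x + 19/324
θ E_{-1/3} D f = 100x^4 - 100x^3 - (8/3)x^2 + (224/27)x
((θ + E_{-1/3} + S_{-2}) + θ ∘ E_{-1/3} ∘ D) f = -130x^5 + (275/3)x^4 - (634/9)x^3 + (40/27)x^2 + (535/81)x - 371/972


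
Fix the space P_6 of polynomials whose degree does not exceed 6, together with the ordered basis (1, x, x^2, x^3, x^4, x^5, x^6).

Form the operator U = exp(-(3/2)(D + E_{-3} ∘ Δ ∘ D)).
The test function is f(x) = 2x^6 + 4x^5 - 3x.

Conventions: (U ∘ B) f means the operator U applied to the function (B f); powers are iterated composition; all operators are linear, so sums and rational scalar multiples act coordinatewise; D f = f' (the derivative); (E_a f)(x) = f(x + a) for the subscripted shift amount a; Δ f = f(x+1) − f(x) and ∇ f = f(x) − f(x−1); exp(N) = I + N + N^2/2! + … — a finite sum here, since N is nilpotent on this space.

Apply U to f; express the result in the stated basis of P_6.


the result is g(x) = 2x^6 - 14x^5 - (105/2)x^4 + 1275x^3 - (51345/8)x^2 + (61017/8)x + 450345/32

order-1 term: -18x^5 - 120x^4 + 780x^3 - 2520x^2 + 3570x - 3687/2
order-2 term: (135/2)x^4 + 630x^3 - 2700x^2 + 12330
order-3 term: -135x^3 - 1350x^2 + 2835x + 4860
order-4 term: (1215/8)x^2 + (5265/4)x - 810
order-5 term: -(729/8)x - 486
order-6 term: 729/32
the series for exp(-(3/2)(D + E_{-3} ∘ Δ ∘ D)) f terminates at order 6
exp(-(3/2)(D + E_{-3} ∘ Δ ∘ D)) f = 2x^6 - 14x^5 - (105/2)x^4 + 1275x^3 - (51345/8)x^2 + (61017/8)x + 450345/32


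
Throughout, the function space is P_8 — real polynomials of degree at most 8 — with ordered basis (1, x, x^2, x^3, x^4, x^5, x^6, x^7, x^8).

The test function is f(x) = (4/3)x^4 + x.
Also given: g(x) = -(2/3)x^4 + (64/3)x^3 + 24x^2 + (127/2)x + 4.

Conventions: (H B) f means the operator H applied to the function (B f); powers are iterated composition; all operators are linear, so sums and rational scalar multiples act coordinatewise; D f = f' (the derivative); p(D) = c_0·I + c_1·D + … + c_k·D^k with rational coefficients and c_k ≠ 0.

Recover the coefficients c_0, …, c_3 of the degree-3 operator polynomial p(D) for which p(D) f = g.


c_0 = -1/2, c_1 = 4, c_2 = 3/2, c_3 = 2

D^0 f = (4/3)x^4 + x
D^1 f = (16/3)x^3 + 1
D^2 f = 16x^2
D^3 f = 32x
matching coefficients of g against c_0 f + c_1 Df + … from the top degree down determines the c_i
solution: c_0 = -1/2, c_1 = 4, c_2 = 3/2, c_3 = 2


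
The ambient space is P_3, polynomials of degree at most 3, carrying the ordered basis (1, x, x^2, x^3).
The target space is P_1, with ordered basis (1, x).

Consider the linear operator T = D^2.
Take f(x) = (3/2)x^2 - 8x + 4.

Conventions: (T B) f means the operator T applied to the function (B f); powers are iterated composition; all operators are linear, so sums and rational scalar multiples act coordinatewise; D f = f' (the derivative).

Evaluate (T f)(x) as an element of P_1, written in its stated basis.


D f = 3x - 8
D D f = 3

the image equals g(x) = 3


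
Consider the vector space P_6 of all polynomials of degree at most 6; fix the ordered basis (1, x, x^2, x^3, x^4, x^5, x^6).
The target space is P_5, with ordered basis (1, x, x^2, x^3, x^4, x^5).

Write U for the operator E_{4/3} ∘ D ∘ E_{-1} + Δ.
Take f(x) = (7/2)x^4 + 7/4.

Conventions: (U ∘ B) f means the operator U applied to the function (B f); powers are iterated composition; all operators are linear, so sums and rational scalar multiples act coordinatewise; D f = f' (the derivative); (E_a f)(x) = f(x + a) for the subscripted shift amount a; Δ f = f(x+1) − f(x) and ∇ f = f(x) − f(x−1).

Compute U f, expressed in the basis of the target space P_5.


g(x) = 28x^3 + 35x^2 + (56/3)x + 217/54

E_{-1} f = (7/2)x^4 - 14x^3 + 21x^2 - 14x + 21/4
D E_{-1} f = 14x^3 - 42x^2 + 42x - 14
E_{4/3} D E_{-1} f = 14x^3 + 14x^2 + (14/3)x + 14/27
Δ f = 14x^3 + 21x^2 + 14x + 7/2
(E_{4/3} ∘ D ∘ E_{-1} + Δ) f = 28x^3 + 35x^2 + (56/3)x + 217/54


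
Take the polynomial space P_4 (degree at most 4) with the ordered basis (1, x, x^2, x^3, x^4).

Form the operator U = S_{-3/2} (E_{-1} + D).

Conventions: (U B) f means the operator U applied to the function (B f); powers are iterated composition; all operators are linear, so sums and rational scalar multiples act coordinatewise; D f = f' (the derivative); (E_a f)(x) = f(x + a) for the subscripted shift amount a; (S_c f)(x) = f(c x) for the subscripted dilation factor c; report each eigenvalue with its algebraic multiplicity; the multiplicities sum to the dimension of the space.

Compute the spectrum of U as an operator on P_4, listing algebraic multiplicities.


image of 1: 1
image of x: -(3/2)x
image of x^2: (9/4)x^2 + 1
image of x^3: -(27/8)x^3 - (9/2)x - 1
image of x^4: (81/16)x^4 + (27/2)x^2 + 6x + 1
the matrix is upper triangular; its diagonal is (1, -3/2, 9/4, -27/8, 81/16)
for a triangular matrix the eigenvalues are the diagonal entries, with algebraic multiplicity their repetition count

λ = -27/8 (multiplicity 1), λ = -3/2 (multiplicity 1), λ = 1 (multiplicity 1), λ = 9/4 (multiplicity 1), λ = 81/16 (multiplicity 1)


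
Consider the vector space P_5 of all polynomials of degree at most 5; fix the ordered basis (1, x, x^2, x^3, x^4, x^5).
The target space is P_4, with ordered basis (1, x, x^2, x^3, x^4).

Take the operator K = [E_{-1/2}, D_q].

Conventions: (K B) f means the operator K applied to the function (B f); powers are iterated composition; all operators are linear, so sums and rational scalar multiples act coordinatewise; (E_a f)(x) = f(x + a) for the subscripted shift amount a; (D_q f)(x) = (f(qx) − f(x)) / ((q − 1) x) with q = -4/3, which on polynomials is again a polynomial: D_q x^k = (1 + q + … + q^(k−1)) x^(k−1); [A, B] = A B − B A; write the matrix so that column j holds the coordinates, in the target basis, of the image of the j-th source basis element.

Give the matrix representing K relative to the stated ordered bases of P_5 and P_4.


image of 1: 0
image of x: 0
image of x^2: 7/6
image of x^3: -(35/18)x - 7/18
image of x^4: (77/18)x^2 - (7/36)x + 133/216
image of x^5: -(1099/162)x^3 - (7/27)x^2 - (497/324)x - 14/81
each image's coordinates form column j of the matrix

the matrix is [[0, 0, 7/6, -7/18, 133/216, -14/81]; [0, 0, 0, -35/18, -7/36, -497/324]; [0, 0, 0, 0, 77/18, -7/27]; [0, 0, 0, 0, 0, -1099/162]; [0, 0, 0, 0, 0, 0]] (rows listed top to bottom)


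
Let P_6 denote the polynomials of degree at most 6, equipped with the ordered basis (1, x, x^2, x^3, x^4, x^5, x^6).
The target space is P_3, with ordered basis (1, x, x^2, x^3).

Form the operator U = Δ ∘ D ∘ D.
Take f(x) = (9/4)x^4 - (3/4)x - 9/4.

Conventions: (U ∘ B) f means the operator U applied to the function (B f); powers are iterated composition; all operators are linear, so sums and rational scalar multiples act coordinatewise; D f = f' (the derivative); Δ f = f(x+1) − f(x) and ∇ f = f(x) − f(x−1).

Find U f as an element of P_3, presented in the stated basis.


D f = 9x^3 - 3/4
D D f = 27x^2
Δ (D ∘ D) f = 54x + 27

the result is g(x) = 54x + 27


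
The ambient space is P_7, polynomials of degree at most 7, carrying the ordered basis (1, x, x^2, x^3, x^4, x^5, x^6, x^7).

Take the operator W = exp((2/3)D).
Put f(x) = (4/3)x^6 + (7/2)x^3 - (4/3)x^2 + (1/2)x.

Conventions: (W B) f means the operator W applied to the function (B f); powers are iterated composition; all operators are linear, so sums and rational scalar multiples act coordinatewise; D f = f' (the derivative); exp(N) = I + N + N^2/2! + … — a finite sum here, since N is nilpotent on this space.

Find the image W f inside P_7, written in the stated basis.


the result is g(x) = (4/3)x^6 + (16/3)x^5 + (80/9)x^4 + (1847/162)x^3 + (779/81)x^2 + (2159/486)x + 1957/2187

order-1 term: (16/3)x^5 + 7x^2 - (16/9)x + 1/3
order-2 term: (80/9)x^4 + (14/3)x - 16/27
order-3 term: (640/81)x^3 + 28/27
order-4 term: (320/81)x^2
order-5 term: (256/243)x
order-6 term: 256/2187
the series for exp((2/3)D) f terminates at order 6
exp((2/3)D) f = (4/3)x^6 + (16/3)x^5 + (80/9)x^4 + (1847/162)x^3 + (779/81)x^2 + (2159/486)x + 1957/2187


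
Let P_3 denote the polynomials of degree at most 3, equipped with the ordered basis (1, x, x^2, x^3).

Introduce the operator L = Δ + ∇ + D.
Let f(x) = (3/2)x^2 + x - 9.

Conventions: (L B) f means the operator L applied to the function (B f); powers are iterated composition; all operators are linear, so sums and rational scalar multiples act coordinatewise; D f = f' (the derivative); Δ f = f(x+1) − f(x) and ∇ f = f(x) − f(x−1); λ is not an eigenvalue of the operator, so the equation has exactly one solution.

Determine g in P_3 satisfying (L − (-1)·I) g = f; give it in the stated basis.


the image equals g(x) = (3/2)x^2 - 8x + 15

write g with unknown coordinates in the stated basis and equate coefficients in (L − (-1)·I) g = f
solving from the highest basis element down gives g = (3/2)x^2 - 8x + 15
check: L g = 9x - 24
so L g − (-1)·g = (3/2)x^2 + x - 9 = f ✓


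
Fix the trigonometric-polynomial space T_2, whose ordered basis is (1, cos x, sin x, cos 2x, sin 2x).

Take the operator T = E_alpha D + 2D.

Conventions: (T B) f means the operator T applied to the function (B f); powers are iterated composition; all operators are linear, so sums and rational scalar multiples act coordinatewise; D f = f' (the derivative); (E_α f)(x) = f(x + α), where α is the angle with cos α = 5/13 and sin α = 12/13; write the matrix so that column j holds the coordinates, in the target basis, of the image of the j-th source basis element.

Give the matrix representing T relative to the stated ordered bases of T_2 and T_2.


image of 1: 0
image of cos x: -(12/13)cos x - (31/13)sin x
image of sin x: (31/13)cos x - (12/13)sin x
image of cos 2x: -(240/169)cos 2x - (438/169)sin 2x
image of sin 2x: (438/169)cos 2x - (240/169)sin 2x
each image's coordinates form column j of the matrix

the matrix is [[0, 0, 0, 0, 0]; [0, -12/13, 31/13, 0, 0]; [0, -31/13, -12/13, 0, 0]; [0, 0, 0, -240/169, 438/169]; [0, 0, 0, -438/169, -240/169]] (rows listed top to bottom)


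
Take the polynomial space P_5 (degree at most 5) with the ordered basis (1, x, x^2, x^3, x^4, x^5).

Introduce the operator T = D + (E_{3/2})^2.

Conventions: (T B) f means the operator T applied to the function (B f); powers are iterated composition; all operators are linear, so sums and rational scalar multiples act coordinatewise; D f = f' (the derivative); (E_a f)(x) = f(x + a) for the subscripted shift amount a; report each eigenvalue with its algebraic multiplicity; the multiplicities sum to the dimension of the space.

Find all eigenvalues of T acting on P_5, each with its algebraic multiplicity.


λ = 1 (multiplicity 6)

image of 1: 1
image of x: x + 4
image of x^2: x^2 + 8x + 9
image of x^3: x^3 + 12x^2 + 27x + 27
image of x^4: x^4 + 16x^3 + 54x^2 + 108x + 81
image of x^5: x^5 + 20x^4 + 90x^3 + 270x^2 + 405x + 243
the matrix is upper triangular; its diagonal is (1, 1, 1, 1, 1, 1)
for a triangular matrix the eigenvalues are the diagonal entries, with algebraic multiplicity their repetition count


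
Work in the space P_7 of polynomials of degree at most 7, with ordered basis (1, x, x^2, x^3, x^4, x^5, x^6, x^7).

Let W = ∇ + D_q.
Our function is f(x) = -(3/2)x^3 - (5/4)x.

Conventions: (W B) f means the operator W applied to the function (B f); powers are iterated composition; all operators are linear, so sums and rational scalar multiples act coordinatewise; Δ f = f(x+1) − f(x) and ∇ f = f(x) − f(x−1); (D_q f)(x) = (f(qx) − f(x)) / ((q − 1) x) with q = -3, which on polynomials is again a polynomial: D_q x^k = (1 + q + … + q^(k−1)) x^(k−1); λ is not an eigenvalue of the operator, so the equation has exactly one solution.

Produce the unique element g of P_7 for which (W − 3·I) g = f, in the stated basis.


the image equals g(x) = (1/2)x^3 + (5/3)x^2 - (1/12)x - 4/9

write g with unknown coordinates in the stated basis and equate coefficients in (W − 3·I) g = f
solving from the highest basis element down gives g = (1/2)x^3 + (5/3)x^2 - (1/12)x - 4/9
check: W g = 5x^2 - (3/2)x - 4/3
so W g − 3·g = -(3/2)x^3 - (5/4)x = f ✓


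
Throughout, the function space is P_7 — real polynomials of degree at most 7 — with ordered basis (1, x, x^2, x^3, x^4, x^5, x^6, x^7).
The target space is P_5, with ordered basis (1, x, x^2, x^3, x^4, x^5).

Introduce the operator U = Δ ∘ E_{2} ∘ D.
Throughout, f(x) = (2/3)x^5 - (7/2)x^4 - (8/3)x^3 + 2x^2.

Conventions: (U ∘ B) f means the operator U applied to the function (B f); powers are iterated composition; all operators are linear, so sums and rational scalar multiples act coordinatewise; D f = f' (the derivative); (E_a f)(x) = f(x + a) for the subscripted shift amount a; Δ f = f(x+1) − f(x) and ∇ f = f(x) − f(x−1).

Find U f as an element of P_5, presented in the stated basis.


D f = (10/3)x^4 - 14x^3 - 8x^2 + 4x
E_{2} D f = (10/3)x^4 + (38/3)x^3 - 12x^2 - (268/3)x - 248/3
Δ E_{2} D f = (40/3)x^3 + 58x^2 + (82/3)x - 256/3

the result is g(x) = (40/3)x^3 + 58x^2 + (82/3)x - 256/3


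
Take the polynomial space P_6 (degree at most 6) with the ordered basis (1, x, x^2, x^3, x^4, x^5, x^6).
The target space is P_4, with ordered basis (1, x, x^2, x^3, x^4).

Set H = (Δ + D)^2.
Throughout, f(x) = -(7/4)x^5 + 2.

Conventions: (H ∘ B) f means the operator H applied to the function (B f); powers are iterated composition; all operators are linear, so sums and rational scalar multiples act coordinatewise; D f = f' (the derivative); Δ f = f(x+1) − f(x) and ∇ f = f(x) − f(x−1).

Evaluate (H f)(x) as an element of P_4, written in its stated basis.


Δ f = -(35/4)x^4 - (35/2)x^3 - (35/2)x^2 - (35/4)x - 7/4
D f = -(35/4)x^4
(Δ + D) f = -(35/2)x^4 - (35/2)x^3 - (35/2)x^2 - (35/4)x - 7/4
Δ (Δ + D) f = -70x^3 - (315/2)x^2 - (315/2)x - 245/4
D (Δ + D) f = -70x^3 - (105/2)x^2 - 35x - 35/4
(Δ + D) (Δ + D) f = -140x^3 - 210x^2 - (385/2)x - 70

the result is g(x) = -140x^3 - 210x^2 - (385/2)x - 70


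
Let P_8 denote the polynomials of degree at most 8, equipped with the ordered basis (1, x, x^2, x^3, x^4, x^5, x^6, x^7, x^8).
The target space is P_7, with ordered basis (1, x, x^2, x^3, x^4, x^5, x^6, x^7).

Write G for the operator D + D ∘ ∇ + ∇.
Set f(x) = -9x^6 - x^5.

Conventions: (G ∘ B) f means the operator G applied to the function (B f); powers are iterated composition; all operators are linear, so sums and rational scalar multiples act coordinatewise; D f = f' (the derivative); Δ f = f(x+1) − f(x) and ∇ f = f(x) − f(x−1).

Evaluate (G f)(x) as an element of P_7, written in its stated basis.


g(x) = -108x^5 - 145x^4 + 350x^3 - 385x^2 + 201x - 41

D f = -54x^5 - 5x^4
∇ f = -54x^5 + 130x^4 - 170x^3 + 125x^2 - 49x + 8
D ∇ f = -270x^4 + 520x^3 - 510x^2 + 250x - 49
∇ f = -54x^5 + 130x^4 - 170x^3 + 125x^2 - 49x + 8
(D + D ∘ ∇ + ∇) f = -108x^5 - 145x^4 + 350x^3 - 385x^2 + 201x - 41


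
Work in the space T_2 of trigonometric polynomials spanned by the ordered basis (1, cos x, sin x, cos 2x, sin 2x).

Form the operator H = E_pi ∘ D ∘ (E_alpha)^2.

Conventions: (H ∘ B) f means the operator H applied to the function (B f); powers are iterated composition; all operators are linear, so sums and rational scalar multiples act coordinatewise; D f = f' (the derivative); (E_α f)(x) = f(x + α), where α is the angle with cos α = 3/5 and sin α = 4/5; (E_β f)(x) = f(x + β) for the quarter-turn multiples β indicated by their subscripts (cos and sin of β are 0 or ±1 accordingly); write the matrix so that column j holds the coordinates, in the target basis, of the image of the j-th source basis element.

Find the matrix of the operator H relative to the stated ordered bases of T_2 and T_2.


the matrix is [[0, 0, 0, 0, 0]; [0, 24/25, 7/25, 0, 0]; [0, -7/25, 24/25, 0, 0]; [0, 0, 0, 672/625, -1054/625]; [0, 0, 0, 1054/625, 672/625]] (rows listed top to bottom)

image of 1: 0
image of cos x: (24/25)cos x - (7/25)sin x
image of sin x: (7/25)cos x + (24/25)sin x
image of cos 2x: (672/625)cos 2x + (1054/625)sin 2x
image of sin 2x: -(1054/625)cos 2x + (672/625)sin 2x
each image's coordinates form column j of the matrix


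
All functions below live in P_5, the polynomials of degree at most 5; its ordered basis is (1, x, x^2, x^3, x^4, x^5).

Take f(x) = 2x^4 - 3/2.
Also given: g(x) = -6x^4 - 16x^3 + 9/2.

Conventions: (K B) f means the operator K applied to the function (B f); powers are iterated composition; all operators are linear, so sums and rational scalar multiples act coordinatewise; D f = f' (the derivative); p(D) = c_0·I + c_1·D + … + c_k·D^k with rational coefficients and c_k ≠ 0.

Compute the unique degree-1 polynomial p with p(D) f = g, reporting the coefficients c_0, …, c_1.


p(D) = -3·I − 2·D, i.e. c_0 = -3, c_1 = -2

D^0 f = 2x^4 - 3/2
D^1 f = 8x^3
matching coefficients of g against c_0 f + c_1 Df + … from the top degree down determines the c_i
solution: c_0 = -3, c_1 = -2


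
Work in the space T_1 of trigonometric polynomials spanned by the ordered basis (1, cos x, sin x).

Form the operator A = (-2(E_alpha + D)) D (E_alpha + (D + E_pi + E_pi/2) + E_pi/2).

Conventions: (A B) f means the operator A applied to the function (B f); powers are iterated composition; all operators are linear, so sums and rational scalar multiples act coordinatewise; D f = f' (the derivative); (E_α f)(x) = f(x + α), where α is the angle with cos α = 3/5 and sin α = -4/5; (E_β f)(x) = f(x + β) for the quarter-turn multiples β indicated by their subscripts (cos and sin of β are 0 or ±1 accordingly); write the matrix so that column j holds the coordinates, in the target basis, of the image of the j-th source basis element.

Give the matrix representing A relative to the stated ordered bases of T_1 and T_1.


image of 1: 0
image of cos x: (62/25)cos x - (34/25)sin x
image of sin x: (34/25)cos x + (62/25)sin x
each image's coordinates form column j of the matrix

the matrix is [[0, 0, 0]; [0, 62/25, 34/25]; [0, -34/25, 62/25]] (rows listed top to bottom)


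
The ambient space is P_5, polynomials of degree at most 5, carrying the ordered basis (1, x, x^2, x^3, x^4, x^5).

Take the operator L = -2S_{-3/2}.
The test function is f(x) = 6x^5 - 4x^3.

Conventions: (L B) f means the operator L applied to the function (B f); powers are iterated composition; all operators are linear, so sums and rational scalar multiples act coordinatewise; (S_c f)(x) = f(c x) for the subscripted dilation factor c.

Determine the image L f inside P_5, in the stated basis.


the result is g(x) = (729/8)x^5 - 27x^3

S_{-3/2} f = -(729/16)x^5 + (27/2)x^3
(-2S_{-3/2}) f = (729/8)x^5 - 27x^3


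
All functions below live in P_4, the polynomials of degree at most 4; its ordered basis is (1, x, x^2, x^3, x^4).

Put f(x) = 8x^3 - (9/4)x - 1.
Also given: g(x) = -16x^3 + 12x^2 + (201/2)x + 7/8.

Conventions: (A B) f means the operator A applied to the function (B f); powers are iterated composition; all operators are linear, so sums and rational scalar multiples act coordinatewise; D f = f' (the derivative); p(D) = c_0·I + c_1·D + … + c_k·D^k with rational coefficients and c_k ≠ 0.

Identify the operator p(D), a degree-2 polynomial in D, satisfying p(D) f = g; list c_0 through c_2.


D^0 f = 8x^3 - (9/4)x - 1
D^1 f = 24x^2 - 9/4
D^2 f = 48x
matching coefficients of g against c_0 f + c_1 Df + … from the top degree down determines the c_i
solution: c_0 = -2, c_1 = 1/2, c_2 = 2

c_0 = -2, c_1 = 1/2, c_2 = 2


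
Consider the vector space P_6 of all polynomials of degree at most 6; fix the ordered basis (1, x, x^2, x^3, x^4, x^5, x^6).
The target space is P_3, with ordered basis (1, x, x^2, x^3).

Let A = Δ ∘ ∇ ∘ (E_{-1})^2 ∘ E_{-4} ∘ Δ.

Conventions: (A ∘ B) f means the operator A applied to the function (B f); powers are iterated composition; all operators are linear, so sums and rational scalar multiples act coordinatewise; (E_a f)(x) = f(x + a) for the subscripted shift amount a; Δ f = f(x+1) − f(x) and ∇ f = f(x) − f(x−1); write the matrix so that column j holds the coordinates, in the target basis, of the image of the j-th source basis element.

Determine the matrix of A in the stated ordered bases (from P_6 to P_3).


the matrix is [[0, 0, 0, 6, -132, 1830, -20460]; [0, 0, 0, 0, 24, -660, 10980]; [0, 0, 0, 0, 0, 60, -1980]; [0, 0, 0, 0, 0, 0, 120]] (rows listed top to bottom)

image of 1: 0
image of x: 0
image of x^2: 0
image of x^3: 6
image of x^4: 24x - 132
image of x^5: 60x^2 - 660x + 1830
image of x^6: 120x^3 - 1980x^2 + 10980x - 20460
each image's coordinates form column j of the matrix


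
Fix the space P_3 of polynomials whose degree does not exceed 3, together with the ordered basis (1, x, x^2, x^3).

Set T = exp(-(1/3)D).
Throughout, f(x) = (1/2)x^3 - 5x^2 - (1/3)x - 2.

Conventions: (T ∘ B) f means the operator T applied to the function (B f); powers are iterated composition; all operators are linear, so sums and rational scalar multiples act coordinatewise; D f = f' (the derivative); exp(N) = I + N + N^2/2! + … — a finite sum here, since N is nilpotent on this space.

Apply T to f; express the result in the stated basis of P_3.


order-1 term: -(1/2)x^2 + (10/3)x + 1/9
order-2 term: (1/6)x - 5/9
order-3 term: -1/54
the series for exp(-(1/3)D) f terminates at order 3
exp(-(1/3)D) f = (1/2)x^3 - (11/2)x^2 + (19/6)x - 133/54

the result is g(x) = (1/2)x^3 - (11/2)x^2 + (19/6)x - 133/54


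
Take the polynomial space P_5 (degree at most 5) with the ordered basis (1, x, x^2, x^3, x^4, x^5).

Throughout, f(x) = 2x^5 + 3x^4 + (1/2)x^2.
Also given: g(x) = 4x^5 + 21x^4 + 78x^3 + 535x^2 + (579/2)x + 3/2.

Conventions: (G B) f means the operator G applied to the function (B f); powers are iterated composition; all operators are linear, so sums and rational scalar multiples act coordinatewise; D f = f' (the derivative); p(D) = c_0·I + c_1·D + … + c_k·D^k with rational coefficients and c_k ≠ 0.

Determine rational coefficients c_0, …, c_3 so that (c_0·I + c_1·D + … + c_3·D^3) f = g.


D^0 f = 2x^5 + 3x^4 + (1/2)x^2
D^1 f = 10x^4 + 12x^3 + x
D^2 f = 40x^3 + 36x^2 + 1
D^3 f = 120x^2 + 72x
matching coefficients of g against c_0 f + c_1 Df + … from the top degree down determines the c_i
solution: c_0 = 2, c_1 = 3/2, c_2 = 3/2, c_3 = 4

c_0 = 2, c_1 = 3/2, c_2 = 3/2, c_3 = 4


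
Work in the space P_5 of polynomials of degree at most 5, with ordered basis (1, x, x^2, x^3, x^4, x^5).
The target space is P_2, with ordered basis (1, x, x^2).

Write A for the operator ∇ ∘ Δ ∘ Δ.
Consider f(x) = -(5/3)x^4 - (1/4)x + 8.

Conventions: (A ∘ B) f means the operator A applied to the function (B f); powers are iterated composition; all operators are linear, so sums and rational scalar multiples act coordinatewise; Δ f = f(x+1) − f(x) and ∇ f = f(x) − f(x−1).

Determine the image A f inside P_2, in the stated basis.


the result is g(x) = -40x - 20

Δ f = -(20/3)x^3 - 10x^2 - (20/3)x - 23/12
Δ Δ f = -20x^2 - 40x - 70/3
∇ Δ Δ f = -40x - 20


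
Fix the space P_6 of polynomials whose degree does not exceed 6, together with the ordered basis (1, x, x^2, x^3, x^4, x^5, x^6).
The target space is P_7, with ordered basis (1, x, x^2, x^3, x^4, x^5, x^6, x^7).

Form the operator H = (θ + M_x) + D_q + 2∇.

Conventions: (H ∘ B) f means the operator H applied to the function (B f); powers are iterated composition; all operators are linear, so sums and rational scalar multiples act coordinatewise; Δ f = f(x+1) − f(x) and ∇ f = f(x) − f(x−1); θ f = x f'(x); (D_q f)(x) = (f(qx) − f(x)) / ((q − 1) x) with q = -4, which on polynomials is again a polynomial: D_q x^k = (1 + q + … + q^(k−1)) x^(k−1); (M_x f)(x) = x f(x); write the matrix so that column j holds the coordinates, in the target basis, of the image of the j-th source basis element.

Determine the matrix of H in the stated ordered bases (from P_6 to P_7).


image of 1: x
image of x: x^2 + x + 3
image of x^2: x^3 + 2x^2 + x - 2
image of x^3: x^4 + 3x^3 + 19x^2 - 6x + 2
image of x^4: x^5 + 4x^4 - 43x^3 - 12x^2 + 8x - 2
image of x^5: x^6 + 5x^5 + 215x^4 - 20x^3 + 20x^2 - 10x + 2
image of x^6: x^7 + 6x^6 - 807x^5 - 30x^4 + 40x^3 - 30x^2 + 12x - 2
each image's coordinates form column j of the matrix

the matrix is [[0, 3, -2, 2, -2, 2, -2]; [1, 1, 1, -6, 8, -10, 12]; [0, 1, 2, 19, -12, 20, -30]; [0, 0, 1, 3, -43, -20, 40]; [0, 0, 0, 1, 4, 215, -30]; [0, 0, 0, 0, 1, 5, -807]; [0, 0, 0, 0, 0, 1, 6]; [0, 0, 0, 0, 0, 0, 1]] (rows listed top to bottom)
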